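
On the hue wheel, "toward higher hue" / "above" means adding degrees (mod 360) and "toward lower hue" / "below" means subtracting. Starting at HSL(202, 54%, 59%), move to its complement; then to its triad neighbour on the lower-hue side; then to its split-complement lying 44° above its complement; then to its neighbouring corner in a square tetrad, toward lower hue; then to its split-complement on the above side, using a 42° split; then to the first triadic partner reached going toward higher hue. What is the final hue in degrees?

18°

202 + 180 = 382 → 382 − 360 = 22°   (complement)
22 − 120 = -98 → -98 + 360 = 262°   (triadic ↓)
262 + 224 = 486 → 486 − 360 = 126°   (split-comp 44° ↑)
126 − 90 = 36°   (square ↓)
36 + 222 = 258°   (split-comp 42° ↑)
258 + 120 = 378 → 378 − 360 = 18°   (triadic ↑)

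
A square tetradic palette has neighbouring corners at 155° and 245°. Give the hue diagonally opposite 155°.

335°

A square tetradic scheme places four hues 90° apart; opposite corners are 180° apart.
155 + 180 = 335°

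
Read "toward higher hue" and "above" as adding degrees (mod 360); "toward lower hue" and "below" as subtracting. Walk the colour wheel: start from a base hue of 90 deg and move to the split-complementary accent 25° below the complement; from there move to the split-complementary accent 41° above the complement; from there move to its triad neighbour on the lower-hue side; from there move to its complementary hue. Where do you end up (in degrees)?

90 + 155 = 245°   (split-comp 25° ↓)
245 + 221 = 466 → 466 − 360 = 106°   (split-comp 41° ↑)
106 − 120 = -14 → -14 + 360 = 346°   (triadic ↓)
346 + 180 = 526 → 526 − 360 = 166°   (complement)

166°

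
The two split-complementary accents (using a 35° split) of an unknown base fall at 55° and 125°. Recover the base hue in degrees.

270°

The accents sit 35° either side of the complement, so the complement is their short-arc midpoint on the wheel.
Short-arc midpoint of 55° and 125°: 90°.
Base is 180° from the complement: 90 − 180 = -90 → -90 + 360 = 270°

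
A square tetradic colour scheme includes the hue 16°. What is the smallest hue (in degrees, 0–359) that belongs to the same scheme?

16°

A square tetradic scheme places four hues every 90°.
The full set through 16° is {16°, 106°, 196°, 286°}.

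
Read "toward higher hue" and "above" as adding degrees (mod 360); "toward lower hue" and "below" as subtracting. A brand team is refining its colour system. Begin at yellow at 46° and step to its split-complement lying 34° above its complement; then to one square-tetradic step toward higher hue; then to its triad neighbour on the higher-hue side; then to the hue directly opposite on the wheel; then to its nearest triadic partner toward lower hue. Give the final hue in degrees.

split-comp 34° ↑ +214°: 46 + 214 = 260°
square ↑ +90°: 260 + 90 = 350°
triadic ↑ +120°: 350 + 120 = 470 → 470 − 360 = 110°
complement +180°: 110 + 180 = 290°
triadic ↓ −120°: 290 − 120 = 170°

170°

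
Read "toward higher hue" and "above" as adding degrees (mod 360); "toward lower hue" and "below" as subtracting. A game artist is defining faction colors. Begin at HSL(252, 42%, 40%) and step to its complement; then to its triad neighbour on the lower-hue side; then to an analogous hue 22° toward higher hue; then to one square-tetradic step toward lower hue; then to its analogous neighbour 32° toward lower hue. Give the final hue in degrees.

252 + 180 = 432 → 432 − 360 = 72°   (complement)
72 − 120 = -48 → -48 + 360 = 312°   (triadic ↓)
312 + 22 = 334°   (analog 22° ↑)
334 − 90 = 244°   (square ↓)
244 − 32 = 212°   (analog 32° ↓)

212°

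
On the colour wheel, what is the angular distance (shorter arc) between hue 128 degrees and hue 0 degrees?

128°

|128 − 0| = 128.
128 ≤ 180, so the shorter arc is 128°.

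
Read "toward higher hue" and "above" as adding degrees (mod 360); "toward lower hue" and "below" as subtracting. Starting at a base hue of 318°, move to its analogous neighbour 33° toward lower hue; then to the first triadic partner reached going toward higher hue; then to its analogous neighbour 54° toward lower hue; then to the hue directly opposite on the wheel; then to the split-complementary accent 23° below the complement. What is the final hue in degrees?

328°

analog 33° ↓ −33°: 318 − 33 = 285°
triadic ↑ +120°: 285 + 120 = 405 → 405 − 360 = 45°
analog 54° ↓ −54°: 45 − 54 = -9 → -9 + 360 = 351°
complement +180°: 351 + 180 = 531 → 531 − 360 = 171°
split-comp 23° ↓ +157°: 171 + 157 = 328°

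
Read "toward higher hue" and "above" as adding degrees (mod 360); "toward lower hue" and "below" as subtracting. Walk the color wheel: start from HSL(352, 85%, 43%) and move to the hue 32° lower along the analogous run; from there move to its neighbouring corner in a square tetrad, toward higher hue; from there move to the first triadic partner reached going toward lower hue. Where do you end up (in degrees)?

290°

352 − 32 = 320°   (analog 32° ↓)
320 + 90 = 410 → 410 − 360 = 50°   (square ↑)
50 − 120 = -70 → -70 + 360 = 290°   (triadic ↓)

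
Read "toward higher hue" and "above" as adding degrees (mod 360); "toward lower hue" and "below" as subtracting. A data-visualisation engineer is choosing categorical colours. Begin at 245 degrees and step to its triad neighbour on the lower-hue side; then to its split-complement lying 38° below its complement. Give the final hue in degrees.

267°

triadic ↓ −120°: 245 − 120 = 125°
split-comp 38° ↓ +142°: 125 + 142 = 267°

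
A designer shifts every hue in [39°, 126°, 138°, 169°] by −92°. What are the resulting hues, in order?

307°, 34°, 46°, 77°

39 − 92 = -53 → -53 + 360 = 307°
126 − 92 = 34°
138 − 92 = 46°
169 − 92 = 77°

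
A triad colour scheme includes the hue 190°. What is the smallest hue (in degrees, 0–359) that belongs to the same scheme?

70°

A triad places three hues 120° apart.
The full set through 190° is {70°, 190°, 310°}.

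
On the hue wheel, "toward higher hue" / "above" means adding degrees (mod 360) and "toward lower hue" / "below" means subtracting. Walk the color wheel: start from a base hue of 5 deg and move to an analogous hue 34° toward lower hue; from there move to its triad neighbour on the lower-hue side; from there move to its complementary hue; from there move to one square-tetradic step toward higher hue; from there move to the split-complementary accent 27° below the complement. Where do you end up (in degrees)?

−34° (analog 34° ↓): 5 − 34 = -29 → -29 + 360 = 331°
−120° (triadic ↓): 331 − 120 = 211°
+180° (complement): 211 + 180 = 391 → 391 − 360 = 31°
+90° (square ↑): 31 + 90 = 121°
+153° (split-comp 27° ↓): 121 + 153 = 274°

274°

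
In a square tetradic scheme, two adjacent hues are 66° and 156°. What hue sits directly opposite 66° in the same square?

A square tetradic scheme places four hues 90° apart; opposite corners are 180° apart.
66 + 180 = 246°

246°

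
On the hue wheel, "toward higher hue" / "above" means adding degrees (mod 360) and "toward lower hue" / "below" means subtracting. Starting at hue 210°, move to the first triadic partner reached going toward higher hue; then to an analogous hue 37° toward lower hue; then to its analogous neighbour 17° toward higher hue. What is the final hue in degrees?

triadic ↑ +120°: 210 + 120 = 330°
analog 37° ↓ −37°: 330 − 37 = 293°
analog 17° ↑ +17°: 293 + 17 = 310°

310°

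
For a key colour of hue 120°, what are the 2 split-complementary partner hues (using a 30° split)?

Split-complementary hues sit 30° either side of the complement.
Complement of 120°: 120 + 180 = 300°
300 − 30 = 270°
300 + 30 = 330°

270° and 330°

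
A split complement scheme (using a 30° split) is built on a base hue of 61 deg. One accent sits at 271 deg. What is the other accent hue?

Split-complementary hues sit 30° either side of the complement.
Complement of the base 61°: 61 + 180 = 241°
The given accent 271° is 30° one side of 241°; the other accent sits 30° the other side: 241 − 30 = 211°

211°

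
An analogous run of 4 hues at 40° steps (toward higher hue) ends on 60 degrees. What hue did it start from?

300°

3 steps of 40° (toward higher hue) give a net shift of +120°.
Start = end − shift: 60 − 120 = -60 → -60 + 360 = 300°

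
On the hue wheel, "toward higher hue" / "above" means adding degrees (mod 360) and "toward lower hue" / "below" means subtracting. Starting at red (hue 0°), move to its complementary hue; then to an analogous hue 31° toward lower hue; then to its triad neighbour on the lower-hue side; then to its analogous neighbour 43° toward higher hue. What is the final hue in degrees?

72°

0 + 180 = 180°   (complement)
180 − 31 = 149°   (analog 31° ↓)
149 − 120 = 29°   (triadic ↓)
29 + 43 = 72°   (analog 43° ↑)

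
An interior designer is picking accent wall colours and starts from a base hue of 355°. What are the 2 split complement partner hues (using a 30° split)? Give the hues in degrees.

Split-complementary hues sit 30° either side of the complement.
Complement of 355°: 355 + 180 = 535 → 535 − 360 = 175°
175 − 30 = 145°
175 + 30 = 205°

145° and 205°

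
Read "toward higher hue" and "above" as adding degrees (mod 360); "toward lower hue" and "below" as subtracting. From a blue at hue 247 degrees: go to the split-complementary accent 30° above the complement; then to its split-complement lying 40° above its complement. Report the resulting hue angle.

317°

+210° (split-comp 30° ↑): 247 + 210 = 457 → 457 − 360 = 97°
+220° (split-comp 40° ↑): 97 + 220 = 317°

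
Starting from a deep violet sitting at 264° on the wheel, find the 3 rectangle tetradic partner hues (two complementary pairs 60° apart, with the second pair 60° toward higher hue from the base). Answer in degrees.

324°, 84°, 144°

264 + 60 = 324°
264 + 180 = 444 → 444 − 360 = 84°
264 + 240 = 504 → 504 − 360 = 144°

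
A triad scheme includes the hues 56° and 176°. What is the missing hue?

A triad places three hues 120° apart.
The full set through 56° is {56°, 176°, 296°}.
Given {56°, 176°}, the missing hue is 296°.

296°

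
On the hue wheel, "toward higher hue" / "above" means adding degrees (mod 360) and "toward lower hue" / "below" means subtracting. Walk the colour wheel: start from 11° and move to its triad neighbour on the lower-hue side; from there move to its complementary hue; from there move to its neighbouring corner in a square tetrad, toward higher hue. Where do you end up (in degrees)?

161°

triadic ↓ −120°: 11 − 120 = -109 → -109 + 360 = 251°
complement +180°: 251 + 180 = 431 → 431 − 360 = 71°
square ↑ +90°: 71 + 90 = 161°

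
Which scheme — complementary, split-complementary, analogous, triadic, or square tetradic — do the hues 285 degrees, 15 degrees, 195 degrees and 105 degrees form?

Sort the hues: 15°, 105°, 195°, 285°.
Successive gaps around the wheel: 90°, 90°, 90°, 90°.
Four hues every 90° form a square tetradic scheme.

square tetradic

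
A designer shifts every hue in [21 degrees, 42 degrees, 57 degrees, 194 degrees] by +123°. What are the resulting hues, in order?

21 + 123 = 144°
42 + 123 = 165°
57 + 123 = 180°
194 + 123 = 317°

144°, 165°, 180°, 317°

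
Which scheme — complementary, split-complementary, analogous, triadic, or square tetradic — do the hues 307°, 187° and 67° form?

Sort the hues: 67°, 187°, 307°.
Successive gaps around the wheel: 120°, 120°, 120°.
Three hues equally spaced 120° apart form a triad.

triadic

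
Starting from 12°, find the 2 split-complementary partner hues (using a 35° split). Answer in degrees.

Split-complementary hues sit 35° either side of the complement.
Complement of 12°: 12 + 180 = 192°
192 − 35 = 157°
192 + 35 = 227°

157° and 227°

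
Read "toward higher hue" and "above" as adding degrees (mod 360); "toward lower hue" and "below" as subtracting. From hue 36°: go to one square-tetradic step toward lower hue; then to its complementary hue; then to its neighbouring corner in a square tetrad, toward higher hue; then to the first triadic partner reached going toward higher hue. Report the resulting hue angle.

336°

36 − 90 = -54 → -54 + 360 = 306°   (square ↓)
306 + 180 = 486 → 486 − 360 = 126°   (complement)
126 + 90 = 216°   (square ↑)
216 + 120 = 336°   (triadic ↑)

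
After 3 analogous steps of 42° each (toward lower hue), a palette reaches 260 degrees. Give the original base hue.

3 steps of 42° (toward lower hue) give a net shift of −126°.
Start = end − shift: 260 + 126 = 386 → 386 − 360 = 26°

26°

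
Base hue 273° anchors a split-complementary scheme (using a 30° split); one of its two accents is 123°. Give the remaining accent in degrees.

63°

Split-complementary hues sit 30° either side of the complement.
Complement of the base 273°: 273 + 180 = 453 → 453 − 360 = 93°
The given accent 123° is 30° one side of 93°; the other accent sits 30° the other side: 93 − 30 = 63°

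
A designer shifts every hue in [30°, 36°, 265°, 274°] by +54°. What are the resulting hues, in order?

84°, 90°, 319°, 328°

30 + 54 = 84°
36 + 54 = 90°
265 + 54 = 319°
274 + 54 = 328°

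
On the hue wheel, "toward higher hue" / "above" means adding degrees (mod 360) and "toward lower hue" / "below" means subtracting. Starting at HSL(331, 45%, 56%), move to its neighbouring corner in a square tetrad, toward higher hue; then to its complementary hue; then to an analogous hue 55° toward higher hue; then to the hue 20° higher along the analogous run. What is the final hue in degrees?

316°

331 + 90 = 421 → 421 − 360 = 61°   (square ↑)
61 + 180 = 241°   (complement)
241 + 55 = 296°   (analog 55° ↑)
296 + 20 = 316°   (analog 20° ↑)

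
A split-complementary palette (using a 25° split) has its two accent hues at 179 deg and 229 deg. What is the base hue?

The accents sit 25° either side of the complement, so the complement is their short-arc midpoint on the wheel.
Short-arc midpoint of 179° and 229°: 204°.
Base is 180° from the complement: 204 − 180 = 24°

24°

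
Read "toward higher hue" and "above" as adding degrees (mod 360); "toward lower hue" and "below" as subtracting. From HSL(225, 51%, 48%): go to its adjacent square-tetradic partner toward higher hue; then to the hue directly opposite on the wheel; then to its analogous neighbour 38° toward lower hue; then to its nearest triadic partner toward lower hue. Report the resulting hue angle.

+90° (square ↑): 225 + 90 = 315°
+180° (complement): 315 + 180 = 495 → 495 − 360 = 135°
−38° (analog 38° ↓): 135 − 38 = 97°
−120° (triadic ↓): 97 − 120 = -23 → -23 + 360 = 337°

337°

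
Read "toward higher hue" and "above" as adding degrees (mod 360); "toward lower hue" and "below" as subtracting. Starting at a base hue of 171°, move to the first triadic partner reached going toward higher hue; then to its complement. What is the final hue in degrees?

111°

171 + 120 = 291°   (triadic ↑)
291 + 180 = 471 → 471 − 360 = 111°   (complement)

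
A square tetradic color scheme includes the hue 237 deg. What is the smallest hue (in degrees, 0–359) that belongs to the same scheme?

57°

A square tetradic scheme places four hues every 90°.
The full set through 237° is {57°, 147°, 237°, 327°}.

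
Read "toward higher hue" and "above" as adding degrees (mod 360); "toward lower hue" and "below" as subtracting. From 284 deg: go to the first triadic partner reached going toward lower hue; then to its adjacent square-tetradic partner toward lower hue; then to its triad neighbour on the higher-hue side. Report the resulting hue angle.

−120° (triadic ↓): 284 − 120 = 164°
−90° (square ↓): 164 − 90 = 74°
+120° (triadic ↑): 74 + 120 = 194°

194°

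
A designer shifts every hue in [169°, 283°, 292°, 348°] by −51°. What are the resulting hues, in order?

118°, 232°, 241°, 297°

169 − 51 = 118°
283 − 51 = 232°
292 − 51 = 241°
348 − 51 = 297°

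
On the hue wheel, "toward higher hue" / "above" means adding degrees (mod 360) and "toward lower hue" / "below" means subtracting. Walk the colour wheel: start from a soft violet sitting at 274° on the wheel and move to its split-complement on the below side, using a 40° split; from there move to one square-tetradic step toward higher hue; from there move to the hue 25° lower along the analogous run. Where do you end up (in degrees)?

119°

274 + 140 = 414 → 414 − 360 = 54°   (split-comp 40° ↓)
54 + 90 = 144°   (square ↑)
144 − 25 = 119°   (analog 25° ↓)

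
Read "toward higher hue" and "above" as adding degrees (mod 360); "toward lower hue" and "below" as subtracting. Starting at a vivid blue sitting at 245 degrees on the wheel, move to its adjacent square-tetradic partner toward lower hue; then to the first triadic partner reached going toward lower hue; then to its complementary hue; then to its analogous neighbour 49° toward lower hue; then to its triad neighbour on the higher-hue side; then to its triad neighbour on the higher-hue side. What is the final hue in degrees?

46°

245 − 90 = 155°   (square ↓)
155 − 120 = 35°   (triadic ↓)
35 + 180 = 215°   (complement)
215 − 49 = 166°   (analog 49° ↓)
166 + 120 = 286°   (triadic ↑)
286 + 120 = 406 → 406 − 360 = 46°   (triadic ↑)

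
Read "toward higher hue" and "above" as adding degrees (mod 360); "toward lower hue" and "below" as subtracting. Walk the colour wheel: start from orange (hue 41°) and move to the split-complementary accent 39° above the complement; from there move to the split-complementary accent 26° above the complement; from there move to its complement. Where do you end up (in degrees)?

286°

41 + 219 = 260°   (split-comp 39° ↑)
260 + 206 = 466 → 466 − 360 = 106°   (split-comp 26° ↑)
106 + 180 = 286°   (complement)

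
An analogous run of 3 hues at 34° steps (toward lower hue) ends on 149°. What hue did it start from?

2 steps of 34° (toward lower hue) give a net shift of −68°.
Start = end − shift: 149 + 68 = 217°

217°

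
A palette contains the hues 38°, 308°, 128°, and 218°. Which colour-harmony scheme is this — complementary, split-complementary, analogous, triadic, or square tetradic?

square tetradic

Sort the hues: 38°, 128°, 218°, 308°.
Successive gaps around the wheel: 90°, 90°, 90°, 90°.
Four hues every 90° form a square tetradic scheme.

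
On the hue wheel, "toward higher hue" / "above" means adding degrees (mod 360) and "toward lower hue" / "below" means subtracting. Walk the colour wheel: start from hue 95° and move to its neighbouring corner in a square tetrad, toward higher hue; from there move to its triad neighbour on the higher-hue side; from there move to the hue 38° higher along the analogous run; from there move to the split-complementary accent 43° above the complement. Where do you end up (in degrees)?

95 + 90 = 185°   (square ↑)
185 + 120 = 305°   (triadic ↑)
305 + 38 = 343°   (analog 38° ↑)
343 + 223 = 566 → 566 − 360 = 206°   (split-comp 43° ↑)

206°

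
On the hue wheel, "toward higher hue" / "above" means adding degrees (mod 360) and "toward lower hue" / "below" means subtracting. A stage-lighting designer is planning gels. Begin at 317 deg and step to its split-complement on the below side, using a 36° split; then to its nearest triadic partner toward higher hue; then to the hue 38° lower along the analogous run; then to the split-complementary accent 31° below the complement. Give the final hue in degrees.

+144° (split-comp 36° ↓): 317 + 144 = 461 → 461 − 360 = 101°
+120° (triadic ↑): 101 + 120 = 221°
−38° (analog 38° ↓): 221 − 38 = 183°
+149° (split-comp 31° ↓): 183 + 149 = 332°

332°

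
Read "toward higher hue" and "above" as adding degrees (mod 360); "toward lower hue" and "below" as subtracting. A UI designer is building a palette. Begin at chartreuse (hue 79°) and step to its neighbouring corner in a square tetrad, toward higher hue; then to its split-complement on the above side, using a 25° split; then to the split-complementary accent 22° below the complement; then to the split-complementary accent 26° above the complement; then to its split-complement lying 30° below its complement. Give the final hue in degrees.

168°

square ↑ +90°: 79 + 90 = 169°
split-comp 25° ↑ +205°: 169 + 205 = 374 → 374 − 360 = 14°
split-comp 22° ↓ +158°: 14 + 158 = 172°
split-comp 26° ↑ +206°: 172 + 206 = 378 → 378 − 360 = 18°
split-comp 30° ↓ +150°: 18 + 150 = 168°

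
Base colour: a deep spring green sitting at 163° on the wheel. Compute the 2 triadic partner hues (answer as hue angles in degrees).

283° and 43°

A triad places three hues 120° apart.
163 + 120 = 283°
163 + 240 = 403 → 403 − 360 = 43°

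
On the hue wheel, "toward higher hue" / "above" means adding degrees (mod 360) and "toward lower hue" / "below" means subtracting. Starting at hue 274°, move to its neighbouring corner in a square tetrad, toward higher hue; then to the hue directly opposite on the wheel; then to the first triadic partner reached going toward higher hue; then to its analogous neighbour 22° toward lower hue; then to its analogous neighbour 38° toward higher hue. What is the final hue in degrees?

320°

274 + 90 = 364 → 364 − 360 = 4°   (square ↑)
4 + 180 = 184°   (complement)
184 + 120 = 304°   (triadic ↑)
304 − 22 = 282°   (analog 22° ↓)
282 + 38 = 320°   (analog 38° ↑)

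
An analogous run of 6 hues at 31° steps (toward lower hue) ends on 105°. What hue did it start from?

5 steps of 31° (toward lower hue) give a net shift of −155°.
Start = end − shift: 105 + 155 = 260°

260°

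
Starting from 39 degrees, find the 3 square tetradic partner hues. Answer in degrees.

A square tetradic scheme places four hues every 90°.
39 + 90 = 129°
39 + 180 = 219°
39 + 270 = 309°

129°, 219°, and 309°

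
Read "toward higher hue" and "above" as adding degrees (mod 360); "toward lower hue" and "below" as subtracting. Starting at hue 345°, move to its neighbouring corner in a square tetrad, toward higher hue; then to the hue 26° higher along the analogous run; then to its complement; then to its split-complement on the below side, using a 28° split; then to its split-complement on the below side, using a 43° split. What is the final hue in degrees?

square ↑ +90°: 345 + 90 = 435 → 435 − 360 = 75°
analog 26° ↑ +26°: 75 + 26 = 101°
complement +180°: 101 + 180 = 281°
split-comp 28° ↓ +152°: 281 + 152 = 433 → 433 − 360 = 73°
split-comp 43° ↓ +137°: 73 + 137 = 210°

210°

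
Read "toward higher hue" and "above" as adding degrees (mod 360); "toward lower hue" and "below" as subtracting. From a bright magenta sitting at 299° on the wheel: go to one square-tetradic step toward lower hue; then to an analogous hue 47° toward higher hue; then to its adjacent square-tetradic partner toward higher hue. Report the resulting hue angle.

346°

−90° (square ↓): 299 − 90 = 209°
+47° (analog 47° ↑): 209 + 47 = 256°
+90° (square ↑): 256 + 90 = 346°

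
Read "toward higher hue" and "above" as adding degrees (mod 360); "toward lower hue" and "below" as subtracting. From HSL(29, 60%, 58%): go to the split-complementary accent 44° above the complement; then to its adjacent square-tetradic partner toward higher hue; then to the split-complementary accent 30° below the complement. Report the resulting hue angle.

+224° (split-comp 44° ↑): 29 + 224 = 253°
+90° (square ↑): 253 + 90 = 343°
+150° (split-comp 30° ↓): 343 + 150 = 493 → 493 − 360 = 133°

133°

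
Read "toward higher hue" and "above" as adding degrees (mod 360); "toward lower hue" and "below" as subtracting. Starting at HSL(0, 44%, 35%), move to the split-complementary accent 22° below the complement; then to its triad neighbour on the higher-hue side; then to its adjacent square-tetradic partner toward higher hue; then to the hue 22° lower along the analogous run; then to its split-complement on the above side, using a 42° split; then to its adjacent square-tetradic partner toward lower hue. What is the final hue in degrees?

0 + 158 = 158°   (split-comp 22° ↓)
158 + 120 = 278°   (triadic ↑)
278 + 90 = 368 → 368 − 360 = 8°   (square ↑)
8 − 22 = -14 → -14 + 360 = 346°   (analog 22° ↓)
346 + 222 = 568 → 568 − 360 = 208°   (split-comp 42° ↑)
208 − 90 = 118°   (square ↓)

118°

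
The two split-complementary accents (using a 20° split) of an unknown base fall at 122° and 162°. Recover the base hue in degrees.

The accents sit 20° either side of the complement, so the complement is their short-arc midpoint on the wheel.
Short-arc midpoint of 122° and 162°: 142°.
Base is 180° from the complement: 142 − 180 = -38 → -38 + 360 = 322°

322°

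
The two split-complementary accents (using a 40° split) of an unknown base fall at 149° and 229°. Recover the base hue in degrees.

The accents sit 40° either side of the complement, so the complement is their short-arc midpoint on the wheel.
Short-arc midpoint of 149° and 229°: 189°.
Base is 180° from the complement: 189 − 180 = 9°

9°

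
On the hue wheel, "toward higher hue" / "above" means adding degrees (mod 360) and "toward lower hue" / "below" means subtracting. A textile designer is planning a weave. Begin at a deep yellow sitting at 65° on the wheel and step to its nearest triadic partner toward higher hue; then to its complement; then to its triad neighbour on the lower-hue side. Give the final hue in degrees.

+120° (triadic ↑): 65 + 120 = 185°
+180° (complement): 185 + 180 = 365 → 365 − 360 = 5°
−120° (triadic ↓): 5 − 120 = -115 → -115 + 360 = 245°

245°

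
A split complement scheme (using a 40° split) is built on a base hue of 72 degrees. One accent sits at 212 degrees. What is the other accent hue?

Split-complementary hues sit 40° either side of the complement.
Complement of the base 72°: 72 + 180 = 252°
The given accent 212° is 40° one side of 252°; the other accent sits 40° the other side: 252 + 40 = 292°

292°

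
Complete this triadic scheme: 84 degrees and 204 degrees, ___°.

A triad places three hues 120° apart.
The full set through 84° is {84°, 204°, 324°}.
Given {84°, 204°}, the missing hue is 324°.

324°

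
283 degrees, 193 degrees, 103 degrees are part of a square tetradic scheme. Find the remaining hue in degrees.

13°

A square tetradic scheme places four hues every 90°.
The full set through 103° is {13°, 103°, 193°, 283°}.
Given {103°, 193°, 283°}, the missing hue is 13°.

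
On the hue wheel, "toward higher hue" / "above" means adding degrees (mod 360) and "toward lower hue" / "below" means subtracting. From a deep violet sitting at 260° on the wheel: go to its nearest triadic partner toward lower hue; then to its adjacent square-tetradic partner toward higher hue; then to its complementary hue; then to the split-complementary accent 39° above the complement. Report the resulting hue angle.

269°

triadic ↓ −120°: 260 − 120 = 140°
square ↑ +90°: 140 + 90 = 230°
complement +180°: 230 + 180 = 410 → 410 − 360 = 50°
split-comp 39° ↑ +219°: 50 + 219 = 269°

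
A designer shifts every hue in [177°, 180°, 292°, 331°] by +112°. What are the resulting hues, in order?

289°, 292°, 44°, 83°

177 + 112 = 289°
180 + 112 = 292°
292 + 112 = 404 → 404 − 360 = 44°
331 + 112 = 443 → 443 − 360 = 83°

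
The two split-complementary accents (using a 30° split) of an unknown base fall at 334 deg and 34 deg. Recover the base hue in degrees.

The accents sit 30° either side of the complement, so the complement is their short-arc midpoint on the wheel.
Short-arc midpoint of 334° and 34°: 4°.
Base is 180° from the complement: 4 − 180 = -176 → -176 + 360 = 184°

184°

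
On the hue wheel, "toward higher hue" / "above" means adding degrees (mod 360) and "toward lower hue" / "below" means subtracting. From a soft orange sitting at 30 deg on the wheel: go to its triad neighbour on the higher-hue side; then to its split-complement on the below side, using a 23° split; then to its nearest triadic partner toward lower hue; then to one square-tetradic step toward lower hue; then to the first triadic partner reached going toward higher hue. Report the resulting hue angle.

217°

30 + 120 = 150°   (triadic ↑)
150 + 157 = 307°   (split-comp 23° ↓)
307 − 120 = 187°   (triadic ↓)
187 − 90 = 97°   (square ↓)
97 + 120 = 217°   (triadic ↑)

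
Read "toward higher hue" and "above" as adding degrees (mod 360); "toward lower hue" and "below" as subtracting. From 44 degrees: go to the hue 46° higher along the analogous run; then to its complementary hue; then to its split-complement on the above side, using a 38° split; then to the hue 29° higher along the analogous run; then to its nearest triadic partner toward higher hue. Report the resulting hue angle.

277°

+46° (analog 46° ↑): 44 + 46 = 90°
+180° (complement): 90 + 180 = 270°
+218° (split-comp 38° ↑): 270 + 218 = 488 → 488 − 360 = 128°
+29° (analog 29° ↑): 128 + 29 = 157°
+120° (triadic ↑): 157 + 120 = 277°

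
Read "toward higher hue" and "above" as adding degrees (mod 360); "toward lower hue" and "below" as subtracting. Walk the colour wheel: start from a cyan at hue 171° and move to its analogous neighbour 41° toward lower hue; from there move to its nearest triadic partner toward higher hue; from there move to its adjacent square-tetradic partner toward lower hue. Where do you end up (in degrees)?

171 − 41 = 130°   (analog 41° ↓)
130 + 120 = 250°   (triadic ↑)
250 − 90 = 160°   (square ↓)

160°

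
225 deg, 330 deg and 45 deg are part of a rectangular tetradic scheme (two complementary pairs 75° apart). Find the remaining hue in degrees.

150°

A rectangular tetradic uses two complementary pairs 75° apart: offsets 0°, 75°, 180°, 255°.
Among {45°, 225°, 330°}, 45° and 225° are a 180° pair.
The remaining hue 330° needs its own complement: 330 + 180 = 510 → 510 − 360 = 150°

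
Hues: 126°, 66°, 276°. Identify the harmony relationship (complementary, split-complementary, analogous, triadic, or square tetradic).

Sort the hues: 66°, 126°, 276°.
Successive gaps around the wheel: 60°, 150°, 150°.
Two 150° gaps and one 60° gap — a base hue opposite a pair of accents 30° either side of its complement — is the split-complementary pattern.

split-complementary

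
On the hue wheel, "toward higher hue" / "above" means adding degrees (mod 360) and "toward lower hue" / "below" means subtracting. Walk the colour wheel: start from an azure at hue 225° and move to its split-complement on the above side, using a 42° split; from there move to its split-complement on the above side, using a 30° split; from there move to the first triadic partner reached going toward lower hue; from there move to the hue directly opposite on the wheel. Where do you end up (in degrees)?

+222° (split-comp 42° ↑): 225 + 222 = 447 → 447 − 360 = 87°
+210° (split-comp 30° ↑): 87 + 210 = 297°
−120° (triadic ↓): 297 − 120 = 177°
+180° (complement): 177 + 180 = 357°

357°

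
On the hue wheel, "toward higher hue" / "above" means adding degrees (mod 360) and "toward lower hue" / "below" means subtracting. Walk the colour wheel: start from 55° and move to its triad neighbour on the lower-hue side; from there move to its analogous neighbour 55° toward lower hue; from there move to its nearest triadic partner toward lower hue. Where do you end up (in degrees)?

−120° (triadic ↓): 55 − 120 = -65 → -65 + 360 = 295°
−55° (analog 55° ↓): 295 − 55 = 240°
−120° (triadic ↓): 240 − 120 = 120°

120°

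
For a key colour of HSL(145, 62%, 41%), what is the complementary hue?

The complement sits 180° across the wheel.
145 + 180 = 325°

325°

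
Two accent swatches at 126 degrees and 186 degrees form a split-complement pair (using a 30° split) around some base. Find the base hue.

336°

The accents sit 30° either side of the complement, so the complement is their short-arc midpoint on the wheel.
Short-arc midpoint of 126° and 186°: 156°.
Base is 180° from the complement: 156 − 180 = -24 → -24 + 360 = 336°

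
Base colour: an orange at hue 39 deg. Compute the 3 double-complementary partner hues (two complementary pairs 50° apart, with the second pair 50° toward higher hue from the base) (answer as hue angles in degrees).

39 + 50 = 89°
39 + 180 = 219°
39 + 230 = 269°

89°, 219° and 269°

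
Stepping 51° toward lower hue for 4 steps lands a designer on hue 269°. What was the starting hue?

4 steps of 51° (toward lower hue) give a net shift of −204°.
Start = end − shift: 269 + 204 = 473 → 473 − 360 = 113°

113°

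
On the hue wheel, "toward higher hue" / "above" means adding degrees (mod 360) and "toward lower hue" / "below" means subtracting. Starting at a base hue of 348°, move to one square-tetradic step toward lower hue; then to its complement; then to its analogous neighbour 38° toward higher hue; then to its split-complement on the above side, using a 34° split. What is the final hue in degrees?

348 − 90 = 258°   (square ↓)
258 + 180 = 438 → 438 − 360 = 78°   (complement)
78 + 38 = 116°   (analog 38° ↑)
116 + 214 = 330°   (split-comp 34° ↑)

330°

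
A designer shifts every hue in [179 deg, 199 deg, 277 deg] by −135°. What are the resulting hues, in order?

44°, 64°, 142°

179 − 135 = 44°
199 − 135 = 64°
277 − 135 = 142°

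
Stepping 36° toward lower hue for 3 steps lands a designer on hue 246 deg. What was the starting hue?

354°

3 steps of 36° (toward lower hue) give a net shift of −108°.
Start = end − shift: 246 + 108 = 354°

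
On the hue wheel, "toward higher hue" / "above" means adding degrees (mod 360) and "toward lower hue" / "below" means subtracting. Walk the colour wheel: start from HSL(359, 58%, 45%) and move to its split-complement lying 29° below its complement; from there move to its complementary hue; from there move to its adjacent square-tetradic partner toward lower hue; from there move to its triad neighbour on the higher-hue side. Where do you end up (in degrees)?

split-comp 29° ↓ +151°: 359 + 151 = 510 → 510 − 360 = 150°
complement +180°: 150 + 180 = 330°
square ↓ −90°: 330 − 90 = 240°
triadic ↑ +120°: 240 + 120 = 360 → 360 − 360 = 0°

0°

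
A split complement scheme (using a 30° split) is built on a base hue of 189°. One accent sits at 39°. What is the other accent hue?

Split-complementary hues sit 30° either side of the complement.
Complement of the base 189°: 189 + 180 = 369 → 369 − 360 = 9°
The given accent 39° is 30° one side of 9°; the other accent sits 30° the other side: 9 − 30 = -21 → -21 + 360 = 339°

339°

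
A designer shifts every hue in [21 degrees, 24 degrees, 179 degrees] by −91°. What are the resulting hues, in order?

290°, 293°, 88°

21 − 91 = -70 → -70 + 360 = 290°
24 − 91 = -67 → -67 + 360 = 293°
179 − 91 = 88°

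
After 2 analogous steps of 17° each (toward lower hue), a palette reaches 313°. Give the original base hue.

347°

2 steps of 17° (toward lower hue) give a net shift of −34°.
Start = end − shift: 313 + 34 = 347°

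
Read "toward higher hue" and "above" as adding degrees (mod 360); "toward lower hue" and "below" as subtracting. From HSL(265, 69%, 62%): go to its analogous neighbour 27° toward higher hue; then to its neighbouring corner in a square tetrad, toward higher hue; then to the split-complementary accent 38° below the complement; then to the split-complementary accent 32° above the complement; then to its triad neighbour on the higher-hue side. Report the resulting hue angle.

+27° (analog 27° ↑): 265 + 27 = 292°
+90° (square ↑): 292 + 90 = 382 → 382 − 360 = 22°
+142° (split-comp 38° ↓): 22 + 142 = 164°
+212° (split-comp 32° ↑): 164 + 212 = 376 → 376 − 360 = 16°
+120° (triadic ↑): 16 + 120 = 136°

136°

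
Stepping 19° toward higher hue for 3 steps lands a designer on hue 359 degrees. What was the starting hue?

302°

3 steps of 19° (toward higher hue) give a net shift of +57°.
Start = end − shift: 359 − 57 = 302°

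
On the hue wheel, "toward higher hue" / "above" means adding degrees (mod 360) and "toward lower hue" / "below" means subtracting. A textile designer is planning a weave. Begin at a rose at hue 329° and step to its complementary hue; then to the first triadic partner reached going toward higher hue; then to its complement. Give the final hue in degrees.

329 + 180 = 509 → 509 − 360 = 149°   (complement)
149 + 120 = 269°   (triadic ↑)
269 + 180 = 449 → 449 − 360 = 89°   (complement)

89°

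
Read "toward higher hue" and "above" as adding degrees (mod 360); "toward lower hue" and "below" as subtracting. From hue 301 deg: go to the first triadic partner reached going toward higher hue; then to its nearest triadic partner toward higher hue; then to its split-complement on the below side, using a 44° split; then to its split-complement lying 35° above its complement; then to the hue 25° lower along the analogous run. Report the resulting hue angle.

147°

triadic ↑ +120°: 301 + 120 = 421 → 421 − 360 = 61°
triadic ↑ +120°: 61 + 120 = 181°
split-comp 44° ↓ +136°: 181 + 136 = 317°
split-comp 35° ↑ +215°: 317 + 215 = 532 → 532 − 360 = 172°
analog 25° ↓ −25°: 172 − 25 = 147°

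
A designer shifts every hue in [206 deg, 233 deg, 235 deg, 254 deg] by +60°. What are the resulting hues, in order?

266°, 293°, 295°, 314°

206 + 60 = 266°
233 + 60 = 293°
235 + 60 = 295°
254 + 60 = 314°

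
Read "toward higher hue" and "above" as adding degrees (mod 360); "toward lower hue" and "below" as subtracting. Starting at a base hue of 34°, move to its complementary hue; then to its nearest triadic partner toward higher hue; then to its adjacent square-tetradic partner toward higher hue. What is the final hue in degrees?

34 + 180 = 214°   (complement)
214 + 120 = 334°   (triadic ↑)
334 + 90 = 424 → 424 − 360 = 64°   (square ↑)

64°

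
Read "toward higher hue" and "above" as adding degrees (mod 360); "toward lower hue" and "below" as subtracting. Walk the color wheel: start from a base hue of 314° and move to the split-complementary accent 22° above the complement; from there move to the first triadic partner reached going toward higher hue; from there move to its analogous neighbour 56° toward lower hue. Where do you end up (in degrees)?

220°

+202° (split-comp 22° ↑): 314 + 202 = 516 → 516 − 360 = 156°
+120° (triadic ↑): 156 + 120 = 276°
−56° (analog 56° ↓): 276 − 56 = 220°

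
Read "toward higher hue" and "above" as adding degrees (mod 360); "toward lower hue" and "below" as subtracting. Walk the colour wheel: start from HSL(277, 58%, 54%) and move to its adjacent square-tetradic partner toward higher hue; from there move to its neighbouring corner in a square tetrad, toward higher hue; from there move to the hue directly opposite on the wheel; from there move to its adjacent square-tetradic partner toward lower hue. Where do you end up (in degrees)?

square ↑ +90°: 277 + 90 = 367 → 367 − 360 = 7°
square ↑ +90°: 7 + 90 = 97°
complement +180°: 97 + 180 = 277°
square ↓ −90°: 277 − 90 = 187°

187°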